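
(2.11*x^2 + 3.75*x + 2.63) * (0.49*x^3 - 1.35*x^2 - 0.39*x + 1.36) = 1.0339*x^5 - 1.011*x^4 - 4.5967*x^3 - 2.1434*x^2 + 4.0743*x + 3.5768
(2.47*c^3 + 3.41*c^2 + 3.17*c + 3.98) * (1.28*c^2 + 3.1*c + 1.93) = 3.1616*c^5 + 12.0218*c^4 + 19.3957*c^3 + 21.5027*c^2 + 18.4561*c + 7.6814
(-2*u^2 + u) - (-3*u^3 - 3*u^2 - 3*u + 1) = 3*u^3 + u^2 + 4*u - 1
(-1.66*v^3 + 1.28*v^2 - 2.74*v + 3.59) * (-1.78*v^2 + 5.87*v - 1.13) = 2.9548*v^5 - 12.0226*v^4 + 14.2666*v^3 - 23.9204*v^2 + 24.1695*v - 4.0567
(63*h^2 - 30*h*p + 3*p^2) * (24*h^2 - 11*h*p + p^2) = 1512*h^4 - 1413*h^3*p + 465*h^2*p^2 - 63*h*p^3 + 3*p^4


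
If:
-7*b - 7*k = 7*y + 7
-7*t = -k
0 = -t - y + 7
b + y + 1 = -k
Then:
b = 6*y - 50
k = 49 - 7*y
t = 7 - y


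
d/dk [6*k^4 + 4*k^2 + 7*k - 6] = 24*k^3 + 8*k + 7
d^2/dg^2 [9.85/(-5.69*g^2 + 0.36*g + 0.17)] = (-637.80917*g^2 + 40.35348*g + 9.85*(11.38*g - 0.36)*(22.76*g - 0.72) + 19.05581)/(-5.69*g^2 + 0.36*g + 0.17)^3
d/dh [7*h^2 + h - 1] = 14*h + 1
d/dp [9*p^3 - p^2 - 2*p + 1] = 27*p^2 - 2*p - 2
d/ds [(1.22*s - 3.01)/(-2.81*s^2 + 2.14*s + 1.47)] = (3.4282*s^2 - 16.9162*s + 8.2348)/(7.8961*s^4 - 12.0268*s^3 - 3.6818*s^2 + 6.2916*s + 2.1609)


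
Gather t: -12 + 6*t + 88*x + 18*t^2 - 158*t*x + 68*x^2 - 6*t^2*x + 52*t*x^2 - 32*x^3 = t^2*(18 - 6*x) + t*(52*x^2 - 158*x + 6) - 32*x^3 + 68*x^2 + 88*x - 12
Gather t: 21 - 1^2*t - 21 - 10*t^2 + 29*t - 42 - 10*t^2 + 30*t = -20*t^2 + 58*t - 42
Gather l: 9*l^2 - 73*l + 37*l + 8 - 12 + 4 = 9*l^2 - 36*l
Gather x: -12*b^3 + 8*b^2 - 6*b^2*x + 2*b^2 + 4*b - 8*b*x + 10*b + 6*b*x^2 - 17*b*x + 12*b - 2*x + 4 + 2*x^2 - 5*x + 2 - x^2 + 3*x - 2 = -12*b^3 + 10*b^2 + 26*b + x^2*(6*b + 1) + x*(-6*b^2 - 25*b - 4) + 4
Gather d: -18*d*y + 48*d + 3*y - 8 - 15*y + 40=d*(48 - 18*y) - 12*y + 32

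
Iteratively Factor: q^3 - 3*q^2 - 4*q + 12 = (q - 3)*(q^2 - 4) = (q - 3)*(q + 2)*(q - 2)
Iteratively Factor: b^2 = (b)*(b)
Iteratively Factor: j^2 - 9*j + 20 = (j - 5)*(j - 4)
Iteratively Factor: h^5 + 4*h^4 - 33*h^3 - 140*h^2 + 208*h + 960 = (h - 5)*(h^4 + 9*h^3 + 12*h^2 - 80*h - 192) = (h - 5)*(h - 3)*(h^3 + 12*h^2 + 48*h + 64) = (h - 5)*(h - 3)*(h + 4)*(h^2 + 8*h + 16) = (h - 5)*(h - 3)*(h + 4)^2*(h + 4)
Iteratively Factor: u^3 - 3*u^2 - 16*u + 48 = (u + 4)*(u^2 - 7*u + 12) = (u - 4)*(u + 4)*(u - 3)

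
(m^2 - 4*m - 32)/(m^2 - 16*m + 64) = (m + 4)/(m - 8)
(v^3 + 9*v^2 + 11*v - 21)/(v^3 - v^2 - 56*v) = (v^2 + 2*v - 3)/(v*(v - 8))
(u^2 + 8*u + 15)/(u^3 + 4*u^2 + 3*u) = (u + 5)/(u*(u + 1))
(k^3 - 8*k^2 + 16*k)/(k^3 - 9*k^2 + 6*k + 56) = k*(k - 4)/(k^2 - 5*k - 14)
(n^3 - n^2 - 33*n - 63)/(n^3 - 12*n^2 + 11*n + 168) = (n + 3)/(n - 8)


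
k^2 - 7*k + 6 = (k - 6)*(k - 1)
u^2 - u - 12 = (u - 4)*(u + 3)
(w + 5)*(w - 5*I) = w^2 + 5*w - 5*I*w - 25*I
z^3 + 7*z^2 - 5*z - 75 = (z - 3)*(z + 5)^2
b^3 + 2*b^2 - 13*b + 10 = (b - 2)*(b - 1)*(b + 5)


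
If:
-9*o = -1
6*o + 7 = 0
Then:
No Solution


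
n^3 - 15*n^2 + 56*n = n*(n - 8)*(n - 7)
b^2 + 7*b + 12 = (b + 3)*(b + 4)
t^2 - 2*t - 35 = (t - 7)*(t + 5)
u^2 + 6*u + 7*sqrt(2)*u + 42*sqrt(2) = (u + 6)*(u + 7*sqrt(2))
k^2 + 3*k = k*(k + 3)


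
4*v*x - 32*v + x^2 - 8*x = (4*v + x)*(x - 8)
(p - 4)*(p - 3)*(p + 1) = p^3 - 6*p^2 + 5*p + 12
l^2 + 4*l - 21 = (l - 3)*(l + 7)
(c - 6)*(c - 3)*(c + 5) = c^3 - 4*c^2 - 27*c + 90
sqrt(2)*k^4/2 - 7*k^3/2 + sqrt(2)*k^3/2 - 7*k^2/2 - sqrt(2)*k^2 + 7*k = k*(k - 1)*(k - 7*sqrt(2)/2)*(sqrt(2)*k/2 + sqrt(2))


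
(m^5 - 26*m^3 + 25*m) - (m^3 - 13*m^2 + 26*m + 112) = m^5 - 27*m^3 + 13*m^2 - m - 112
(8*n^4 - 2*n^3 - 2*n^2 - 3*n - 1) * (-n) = -8*n^5 + 2*n^4 + 2*n^3 + 3*n^2 + n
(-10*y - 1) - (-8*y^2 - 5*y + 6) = 8*y^2 - 5*y - 7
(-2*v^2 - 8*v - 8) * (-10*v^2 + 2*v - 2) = 20*v^4 + 76*v^3 + 68*v^2 + 16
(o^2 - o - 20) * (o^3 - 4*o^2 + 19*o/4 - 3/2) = o^5 - 5*o^4 - 45*o^3/4 + 295*o^2/4 - 187*o/2 + 30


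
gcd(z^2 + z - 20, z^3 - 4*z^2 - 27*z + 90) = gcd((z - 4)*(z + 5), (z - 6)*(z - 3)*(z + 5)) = z + 5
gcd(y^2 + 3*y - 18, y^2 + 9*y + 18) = y + 6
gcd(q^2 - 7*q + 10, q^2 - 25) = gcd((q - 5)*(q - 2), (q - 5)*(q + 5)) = q - 5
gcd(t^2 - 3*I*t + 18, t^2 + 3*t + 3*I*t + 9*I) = t + 3*I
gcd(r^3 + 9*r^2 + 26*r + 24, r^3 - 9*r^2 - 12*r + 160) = r + 4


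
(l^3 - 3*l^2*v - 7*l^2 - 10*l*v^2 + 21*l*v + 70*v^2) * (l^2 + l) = l^5 - 3*l^4*v - 6*l^4 - 10*l^3*v^2 + 18*l^3*v - 7*l^3 + 60*l^2*v^2 + 21*l^2*v + 70*l*v^2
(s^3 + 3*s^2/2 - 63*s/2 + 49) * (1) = s^3 + 3*s^2/2 - 63*s/2 + 49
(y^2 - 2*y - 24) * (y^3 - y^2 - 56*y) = y^5 - 3*y^4 - 78*y^3 + 136*y^2 + 1344*y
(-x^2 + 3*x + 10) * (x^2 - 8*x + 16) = -x^4 + 11*x^3 - 30*x^2 - 32*x + 160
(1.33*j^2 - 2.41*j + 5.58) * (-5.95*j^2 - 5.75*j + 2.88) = -7.9135*j^4 + 6.692*j^3 - 15.5131*j^2 - 39.0258*j + 16.0704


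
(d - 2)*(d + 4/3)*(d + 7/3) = d^3 + 5*d^2/3 - 38*d/9 - 56/9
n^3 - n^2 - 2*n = n*(n - 2)*(n + 1)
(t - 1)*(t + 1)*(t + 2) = t^3 + 2*t^2 - t - 2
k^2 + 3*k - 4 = (k - 1)*(k + 4)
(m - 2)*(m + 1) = m^2 - m - 2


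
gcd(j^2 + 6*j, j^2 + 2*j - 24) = j + 6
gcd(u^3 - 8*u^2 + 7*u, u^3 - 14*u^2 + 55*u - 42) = u^2 - 8*u + 7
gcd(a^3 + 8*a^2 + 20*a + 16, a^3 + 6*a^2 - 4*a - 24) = a + 2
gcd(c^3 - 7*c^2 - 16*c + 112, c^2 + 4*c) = c + 4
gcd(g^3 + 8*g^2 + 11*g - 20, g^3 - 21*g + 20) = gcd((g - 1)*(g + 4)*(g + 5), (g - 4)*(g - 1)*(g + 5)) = g^2 + 4*g - 5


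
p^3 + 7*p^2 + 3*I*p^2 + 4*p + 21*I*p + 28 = (p + 7)*(p - I)*(p + 4*I)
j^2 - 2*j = j*(j - 2)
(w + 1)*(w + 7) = w^2 + 8*w + 7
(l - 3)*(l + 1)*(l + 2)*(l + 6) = l^4 + 6*l^3 - 7*l^2 - 48*l - 36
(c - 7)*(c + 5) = c^2 - 2*c - 35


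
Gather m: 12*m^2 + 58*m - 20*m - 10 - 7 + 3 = 12*m^2 + 38*m - 14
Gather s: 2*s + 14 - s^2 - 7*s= -s^2 - 5*s + 14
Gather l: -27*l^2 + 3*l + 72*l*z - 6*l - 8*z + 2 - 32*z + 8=-27*l^2 + l*(72*z - 3) - 40*z + 10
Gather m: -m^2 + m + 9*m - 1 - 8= -m^2 + 10*m - 9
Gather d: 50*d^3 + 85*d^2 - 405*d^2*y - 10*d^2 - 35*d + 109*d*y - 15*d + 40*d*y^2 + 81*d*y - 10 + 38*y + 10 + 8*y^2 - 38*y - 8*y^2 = 50*d^3 + d^2*(75 - 405*y) + d*(40*y^2 + 190*y - 50)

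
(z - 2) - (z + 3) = -5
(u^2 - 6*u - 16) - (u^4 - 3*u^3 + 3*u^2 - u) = -u^4 + 3*u^3 - 2*u^2 - 5*u - 16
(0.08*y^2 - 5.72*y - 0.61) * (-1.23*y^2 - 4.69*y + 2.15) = -0.0984*y^4 + 6.6604*y^3 + 27.7491*y^2 - 9.4371*y - 1.3115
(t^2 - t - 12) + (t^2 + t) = 2*t^2 - 12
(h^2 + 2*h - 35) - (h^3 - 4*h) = -h^3 + h^2 + 6*h - 35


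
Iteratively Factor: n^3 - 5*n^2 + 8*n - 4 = (n - 2)*(n^2 - 3*n + 2) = (n - 2)*(n - 1)*(n - 2)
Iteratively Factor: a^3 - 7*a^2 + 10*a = (a)*(a^2 - 7*a + 10) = a*(a - 5)*(a - 2)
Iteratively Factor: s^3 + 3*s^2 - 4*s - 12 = (s + 3)*(s^2 - 4) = (s - 2)*(s + 3)*(s + 2)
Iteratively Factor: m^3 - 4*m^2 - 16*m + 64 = (m + 4)*(m^2 - 8*m + 16) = (m - 4)*(m + 4)*(m - 4)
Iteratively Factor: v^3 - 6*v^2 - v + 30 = (v - 3)*(v^2 - 3*v - 10) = (v - 5)*(v - 3)*(v + 2)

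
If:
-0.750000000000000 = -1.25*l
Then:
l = 0.60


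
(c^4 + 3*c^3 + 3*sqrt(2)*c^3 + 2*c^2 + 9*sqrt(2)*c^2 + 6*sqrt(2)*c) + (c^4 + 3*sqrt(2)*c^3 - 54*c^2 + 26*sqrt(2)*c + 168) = 2*c^4 + 3*c^3 + 6*sqrt(2)*c^3 - 52*c^2 + 9*sqrt(2)*c^2 + 32*sqrt(2)*c + 168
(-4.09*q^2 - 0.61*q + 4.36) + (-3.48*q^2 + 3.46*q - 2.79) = -7.57*q^2 + 2.85*q + 1.57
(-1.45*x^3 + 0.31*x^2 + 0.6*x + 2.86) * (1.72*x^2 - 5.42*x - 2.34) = -2.494*x^5 + 8.3922*x^4 + 2.7448*x^3 + 0.941800000000001*x^2 - 16.9052*x - 6.6924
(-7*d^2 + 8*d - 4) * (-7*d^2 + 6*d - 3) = 49*d^4 - 98*d^3 + 97*d^2 - 48*d + 12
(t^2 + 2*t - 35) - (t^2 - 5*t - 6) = 7*t - 29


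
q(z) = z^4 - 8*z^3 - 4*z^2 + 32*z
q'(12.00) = 3392.00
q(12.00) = 6720.00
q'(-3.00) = -268.00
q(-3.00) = 165.00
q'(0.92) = 7.44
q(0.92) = 20.54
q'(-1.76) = -50.07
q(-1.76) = -15.50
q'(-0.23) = 32.52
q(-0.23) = -7.47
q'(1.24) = -7.20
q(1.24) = 20.64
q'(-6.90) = -2369.48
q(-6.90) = 4483.54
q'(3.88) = -126.70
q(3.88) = -176.71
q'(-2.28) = -121.93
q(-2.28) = 28.09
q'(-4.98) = -1017.39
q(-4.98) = 1344.55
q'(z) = 4*z^3 - 24*z^2 - 8*z + 32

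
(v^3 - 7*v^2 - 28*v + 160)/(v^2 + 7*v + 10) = (v^2 - 12*v + 32)/(v + 2)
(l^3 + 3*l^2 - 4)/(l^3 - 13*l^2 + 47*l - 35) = (l^2 + 4*l + 4)/(l^2 - 12*l + 35)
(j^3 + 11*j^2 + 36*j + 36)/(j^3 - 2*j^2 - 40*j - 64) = (j^2 + 9*j + 18)/(j^2 - 4*j - 32)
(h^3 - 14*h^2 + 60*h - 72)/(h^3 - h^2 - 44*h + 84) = (h - 6)/(h + 7)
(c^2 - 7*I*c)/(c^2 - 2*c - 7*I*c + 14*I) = c/(c - 2)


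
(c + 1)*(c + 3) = c^2 + 4*c + 3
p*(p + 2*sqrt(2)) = p^2 + 2*sqrt(2)*p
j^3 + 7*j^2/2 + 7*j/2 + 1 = (j + 1/2)*(j + 1)*(j + 2)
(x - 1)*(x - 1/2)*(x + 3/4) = x^3 - 3*x^2/4 - 5*x/8 + 3/8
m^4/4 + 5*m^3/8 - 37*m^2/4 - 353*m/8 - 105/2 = (m/4 + 1)*(m - 7)*(m + 5/2)*(m + 3)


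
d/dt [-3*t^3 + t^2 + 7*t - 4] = -9*t^2 + 2*t + 7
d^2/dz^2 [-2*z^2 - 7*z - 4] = -4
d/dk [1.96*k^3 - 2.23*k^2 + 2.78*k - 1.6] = 5.88*k^2 - 4.46*k + 2.78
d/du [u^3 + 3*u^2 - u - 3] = 3*u^2 + 6*u - 1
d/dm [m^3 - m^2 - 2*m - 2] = 3*m^2 - 2*m - 2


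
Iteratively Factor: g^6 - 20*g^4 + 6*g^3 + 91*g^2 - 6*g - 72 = (g + 1)*(g^5 - g^4 - 19*g^3 + 25*g^2 + 66*g - 72) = (g + 1)*(g + 4)*(g^4 - 5*g^3 + g^2 + 21*g - 18) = (g - 3)*(g + 1)*(g + 4)*(g^3 - 2*g^2 - 5*g + 6) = (g - 3)*(g + 1)*(g + 2)*(g + 4)*(g^2 - 4*g + 3) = (g - 3)^2*(g + 1)*(g + 2)*(g + 4)*(g - 1)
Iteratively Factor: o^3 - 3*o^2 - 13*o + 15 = (o - 5)*(o^2 + 2*o - 3) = (o - 5)*(o + 3)*(o - 1)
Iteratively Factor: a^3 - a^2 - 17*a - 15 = (a + 1)*(a^2 - 2*a - 15) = (a + 1)*(a + 3)*(a - 5)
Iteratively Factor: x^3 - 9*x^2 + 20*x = (x - 4)*(x^2 - 5*x) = x*(x - 4)*(x - 5)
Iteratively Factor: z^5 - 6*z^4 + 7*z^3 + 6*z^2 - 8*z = (z - 1)*(z^4 - 5*z^3 + 2*z^2 + 8*z) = (z - 4)*(z - 1)*(z^3 - z^2 - 2*z) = (z - 4)*(z - 2)*(z - 1)*(z^2 + z) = (z - 4)*(z - 2)*(z - 1)*(z + 1)*(z)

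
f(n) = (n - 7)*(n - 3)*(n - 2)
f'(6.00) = 5.00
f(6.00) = -12.00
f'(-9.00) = 500.00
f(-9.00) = -2112.00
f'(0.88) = 22.20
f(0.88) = -14.53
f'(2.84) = -2.96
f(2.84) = 0.56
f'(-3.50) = 161.75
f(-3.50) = -375.38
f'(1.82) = 7.26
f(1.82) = -1.10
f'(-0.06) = 42.45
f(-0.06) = -44.50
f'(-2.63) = 124.87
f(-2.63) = -251.02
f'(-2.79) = 131.31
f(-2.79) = -271.52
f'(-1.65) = 88.77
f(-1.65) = -146.81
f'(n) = (n - 7)*(n - 3) + (n - 7)*(n - 2) + (n - 3)*(n - 2) = 3*n^2 - 24*n + 41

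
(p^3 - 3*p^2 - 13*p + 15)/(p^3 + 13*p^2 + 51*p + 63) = (p^2 - 6*p + 5)/(p^2 + 10*p + 21)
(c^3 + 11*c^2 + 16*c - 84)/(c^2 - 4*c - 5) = (-c^3 - 11*c^2 - 16*c + 84)/(-c^2 + 4*c + 5)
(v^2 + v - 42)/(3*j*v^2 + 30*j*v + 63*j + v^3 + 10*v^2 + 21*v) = (v - 6)/(3*j*v + 9*j + v^2 + 3*v)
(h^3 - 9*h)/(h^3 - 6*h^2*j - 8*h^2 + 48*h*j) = (h^2 - 9)/(h^2 - 6*h*j - 8*h + 48*j)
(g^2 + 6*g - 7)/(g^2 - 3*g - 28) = (-g^2 - 6*g + 7)/(-g^2 + 3*g + 28)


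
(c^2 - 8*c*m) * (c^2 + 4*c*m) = c^4 - 4*c^3*m - 32*c^2*m^2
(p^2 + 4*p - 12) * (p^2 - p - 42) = p^4 + 3*p^3 - 58*p^2 - 156*p + 504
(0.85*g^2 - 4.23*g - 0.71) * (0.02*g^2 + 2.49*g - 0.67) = 0.017*g^4 + 2.0319*g^3 - 11.1164*g^2 + 1.0662*g + 0.4757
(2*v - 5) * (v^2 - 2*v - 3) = 2*v^3 - 9*v^2 + 4*v + 15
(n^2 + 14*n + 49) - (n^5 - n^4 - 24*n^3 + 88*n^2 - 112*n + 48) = -n^5 + n^4 + 24*n^3 - 87*n^2 + 126*n + 1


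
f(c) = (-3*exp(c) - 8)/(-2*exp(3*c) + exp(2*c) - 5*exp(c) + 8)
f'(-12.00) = 0.00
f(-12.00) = -1.00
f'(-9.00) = 0.00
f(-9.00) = -1.00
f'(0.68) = -3.32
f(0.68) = 1.04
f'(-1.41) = -0.33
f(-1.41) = -1.28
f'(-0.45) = -2.17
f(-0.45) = -2.11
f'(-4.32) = -0.01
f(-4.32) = -1.01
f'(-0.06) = -14.81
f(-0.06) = -4.32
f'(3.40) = -0.00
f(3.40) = 0.00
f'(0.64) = -3.96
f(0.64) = 1.19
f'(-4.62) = -0.01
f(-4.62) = -1.01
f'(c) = (-3*exp(c) - 8)*(6*exp(3*c) - 2*exp(2*c) + 5*exp(c))/(-2*exp(3*c) + exp(2*c) - 5*exp(c) + 8)^2 - 3*exp(c)/(-2*exp(3*c) + exp(2*c) - 5*exp(c) + 8)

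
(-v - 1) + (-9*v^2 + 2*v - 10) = -9*v^2 + v - 11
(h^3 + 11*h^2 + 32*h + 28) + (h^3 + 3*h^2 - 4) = 2*h^3 + 14*h^2 + 32*h + 24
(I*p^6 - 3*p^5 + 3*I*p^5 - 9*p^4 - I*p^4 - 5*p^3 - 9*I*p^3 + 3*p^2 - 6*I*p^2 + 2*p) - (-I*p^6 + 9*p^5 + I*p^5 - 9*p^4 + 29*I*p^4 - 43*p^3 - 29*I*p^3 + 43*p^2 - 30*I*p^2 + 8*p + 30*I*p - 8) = 2*I*p^6 - 12*p^5 + 2*I*p^5 - 30*I*p^4 + 38*p^3 + 20*I*p^3 - 40*p^2 + 24*I*p^2 - 6*p - 30*I*p + 8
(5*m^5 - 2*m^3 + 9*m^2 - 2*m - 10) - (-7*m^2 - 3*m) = 5*m^5 - 2*m^3 + 16*m^2 + m - 10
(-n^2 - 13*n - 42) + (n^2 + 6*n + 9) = -7*n - 33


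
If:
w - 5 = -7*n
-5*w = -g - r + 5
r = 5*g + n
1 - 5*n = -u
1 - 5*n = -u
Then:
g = 6*w/7 + 5/7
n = 5/7 - w/7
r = 29*w/7 + 30/7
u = 18/7 - 5*w/7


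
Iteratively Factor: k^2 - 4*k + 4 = (k - 2)*(k - 2)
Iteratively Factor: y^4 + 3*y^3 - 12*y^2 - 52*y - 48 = (y + 2)*(y^3 + y^2 - 14*y - 24) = (y + 2)*(y + 3)*(y^2 - 2*y - 8) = (y + 2)^2*(y + 3)*(y - 4)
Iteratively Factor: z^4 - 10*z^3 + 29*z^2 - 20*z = (z - 4)*(z^3 - 6*z^2 + 5*z) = (z - 4)*(z - 1)*(z^2 - 5*z) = z*(z - 4)*(z - 1)*(z - 5)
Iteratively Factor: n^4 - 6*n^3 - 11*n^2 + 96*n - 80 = (n + 4)*(n^3 - 10*n^2 + 29*n - 20) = (n - 1)*(n + 4)*(n^2 - 9*n + 20) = (n - 5)*(n - 1)*(n + 4)*(n - 4)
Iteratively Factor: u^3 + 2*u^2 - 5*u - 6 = (u - 2)*(u^2 + 4*u + 3) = (u - 2)*(u + 3)*(u + 1)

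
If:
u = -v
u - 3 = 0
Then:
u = 3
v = -3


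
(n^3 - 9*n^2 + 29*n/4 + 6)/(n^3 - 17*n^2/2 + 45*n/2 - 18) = (n^2 - 15*n/2 - 4)/(n^2 - 7*n + 12)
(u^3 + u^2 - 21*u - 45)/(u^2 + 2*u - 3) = (u^2 - 2*u - 15)/(u - 1)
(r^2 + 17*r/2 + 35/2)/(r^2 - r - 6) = (r^2 + 17*r/2 + 35/2)/(r^2 - r - 6)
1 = 1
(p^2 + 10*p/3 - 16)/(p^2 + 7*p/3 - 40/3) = (p + 6)/(p + 5)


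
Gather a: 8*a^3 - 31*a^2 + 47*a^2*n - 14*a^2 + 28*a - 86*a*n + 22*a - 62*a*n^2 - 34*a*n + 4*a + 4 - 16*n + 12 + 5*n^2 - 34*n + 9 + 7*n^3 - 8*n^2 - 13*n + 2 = 8*a^3 + a^2*(47*n - 45) + a*(-62*n^2 - 120*n + 54) + 7*n^3 - 3*n^2 - 63*n + 27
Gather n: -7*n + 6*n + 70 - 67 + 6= 9 - n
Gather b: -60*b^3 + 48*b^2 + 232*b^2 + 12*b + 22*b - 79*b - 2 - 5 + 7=-60*b^3 + 280*b^2 - 45*b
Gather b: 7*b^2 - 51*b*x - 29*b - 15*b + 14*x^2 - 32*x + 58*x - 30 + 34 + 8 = 7*b^2 + b*(-51*x - 44) + 14*x^2 + 26*x + 12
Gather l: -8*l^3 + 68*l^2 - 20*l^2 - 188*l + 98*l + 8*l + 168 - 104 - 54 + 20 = -8*l^3 + 48*l^2 - 82*l + 30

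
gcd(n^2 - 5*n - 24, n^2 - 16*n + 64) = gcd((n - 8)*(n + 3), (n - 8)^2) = n - 8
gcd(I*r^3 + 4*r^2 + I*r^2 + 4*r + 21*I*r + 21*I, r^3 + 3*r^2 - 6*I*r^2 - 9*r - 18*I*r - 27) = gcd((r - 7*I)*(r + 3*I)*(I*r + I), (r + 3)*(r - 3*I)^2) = 1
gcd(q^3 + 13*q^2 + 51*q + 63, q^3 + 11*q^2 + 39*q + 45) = q^2 + 6*q + 9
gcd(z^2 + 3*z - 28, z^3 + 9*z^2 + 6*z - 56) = z + 7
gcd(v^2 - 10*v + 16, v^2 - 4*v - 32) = v - 8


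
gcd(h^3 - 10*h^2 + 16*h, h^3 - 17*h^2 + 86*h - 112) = h^2 - 10*h + 16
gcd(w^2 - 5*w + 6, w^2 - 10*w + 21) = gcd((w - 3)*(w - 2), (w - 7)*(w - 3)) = w - 3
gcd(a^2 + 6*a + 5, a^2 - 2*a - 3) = a + 1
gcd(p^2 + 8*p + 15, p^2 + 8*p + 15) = p^2 + 8*p + 15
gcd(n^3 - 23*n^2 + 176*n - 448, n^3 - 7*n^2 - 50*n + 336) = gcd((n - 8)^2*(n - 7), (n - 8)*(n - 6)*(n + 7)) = n - 8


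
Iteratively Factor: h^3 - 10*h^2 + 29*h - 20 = (h - 4)*(h^2 - 6*h + 5) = (h - 5)*(h - 4)*(h - 1)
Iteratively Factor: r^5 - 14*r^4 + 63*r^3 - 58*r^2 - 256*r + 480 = (r - 5)*(r^4 - 9*r^3 + 18*r^2 + 32*r - 96) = (r - 5)*(r - 3)*(r^3 - 6*r^2 + 32) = (r - 5)*(r - 3)*(r + 2)*(r^2 - 8*r + 16) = (r - 5)*(r - 4)*(r - 3)*(r + 2)*(r - 4)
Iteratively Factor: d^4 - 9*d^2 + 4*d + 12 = (d + 1)*(d^3 - d^2 - 8*d + 12) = (d + 1)*(d + 3)*(d^2 - 4*d + 4) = (d - 2)*(d + 1)*(d + 3)*(d - 2)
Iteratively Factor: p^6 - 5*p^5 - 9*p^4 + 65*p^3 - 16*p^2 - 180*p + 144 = (p - 4)*(p^5 - p^4 - 13*p^3 + 13*p^2 + 36*p - 36) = (p - 4)*(p - 2)*(p^4 + p^3 - 11*p^2 - 9*p + 18) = (p - 4)*(p - 2)*(p + 2)*(p^3 - p^2 - 9*p + 9) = (p - 4)*(p - 2)*(p + 2)*(p + 3)*(p^2 - 4*p + 3) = (p - 4)*(p - 3)*(p - 2)*(p + 2)*(p + 3)*(p - 1)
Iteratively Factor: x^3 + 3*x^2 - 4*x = (x)*(x^2 + 3*x - 4) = x*(x + 4)*(x - 1)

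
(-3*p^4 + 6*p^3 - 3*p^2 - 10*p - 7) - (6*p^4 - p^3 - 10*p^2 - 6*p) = -9*p^4 + 7*p^3 + 7*p^2 - 4*p - 7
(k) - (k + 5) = -5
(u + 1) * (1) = u + 1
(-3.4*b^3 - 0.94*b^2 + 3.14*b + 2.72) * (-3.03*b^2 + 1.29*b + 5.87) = 10.302*b^5 - 1.5378*b^4 - 30.6848*b^3 - 9.7088*b^2 + 21.9406*b + 15.9664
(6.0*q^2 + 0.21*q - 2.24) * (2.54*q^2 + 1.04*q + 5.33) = 15.24*q^4 + 6.7734*q^3 + 26.5088*q^2 - 1.2103*q - 11.9392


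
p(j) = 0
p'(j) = 0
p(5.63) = 0.00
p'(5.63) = 0.00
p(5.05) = 0.00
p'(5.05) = 0.00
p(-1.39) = 0.00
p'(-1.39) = 0.00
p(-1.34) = 0.00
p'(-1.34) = 0.00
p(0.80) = 0.00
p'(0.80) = 0.00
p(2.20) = 0.00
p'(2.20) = 0.00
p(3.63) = 0.00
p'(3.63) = 0.00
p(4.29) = 0.00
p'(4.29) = 0.00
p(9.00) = 0.00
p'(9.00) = 0.00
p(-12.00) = 0.00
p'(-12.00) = 0.00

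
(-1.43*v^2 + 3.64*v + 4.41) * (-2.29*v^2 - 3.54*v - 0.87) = 3.2747*v^4 - 3.2734*v^3 - 21.7404*v^2 - 18.7782*v - 3.8367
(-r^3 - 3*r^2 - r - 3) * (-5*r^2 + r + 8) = 5*r^5 + 14*r^4 - 6*r^3 - 10*r^2 - 11*r - 24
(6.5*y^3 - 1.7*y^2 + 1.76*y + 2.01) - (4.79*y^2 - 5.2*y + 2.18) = 6.5*y^3 - 6.49*y^2 + 6.96*y - 0.17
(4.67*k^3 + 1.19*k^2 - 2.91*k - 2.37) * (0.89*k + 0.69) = 4.1563*k^4 + 4.2814*k^3 - 1.7688*k^2 - 4.1172*k - 1.6353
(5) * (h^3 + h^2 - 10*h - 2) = 5*h^3 + 5*h^2 - 50*h - 10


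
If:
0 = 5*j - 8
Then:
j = 8/5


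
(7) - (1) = 6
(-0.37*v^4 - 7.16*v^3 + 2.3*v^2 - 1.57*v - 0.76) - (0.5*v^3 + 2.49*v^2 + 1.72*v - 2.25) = -0.37*v^4 - 7.66*v^3 - 0.19*v^2 - 3.29*v + 1.49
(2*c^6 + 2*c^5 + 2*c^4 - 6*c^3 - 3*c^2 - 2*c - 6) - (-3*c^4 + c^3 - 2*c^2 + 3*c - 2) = 2*c^6 + 2*c^5 + 5*c^4 - 7*c^3 - c^2 - 5*c - 4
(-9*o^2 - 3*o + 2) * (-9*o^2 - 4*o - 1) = 81*o^4 + 63*o^3 + 3*o^2 - 5*o - 2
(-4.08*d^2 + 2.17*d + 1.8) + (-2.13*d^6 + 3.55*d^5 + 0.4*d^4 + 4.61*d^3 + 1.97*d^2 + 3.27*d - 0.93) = -2.13*d^6 + 3.55*d^5 + 0.4*d^4 + 4.61*d^3 - 2.11*d^2 + 5.44*d + 0.87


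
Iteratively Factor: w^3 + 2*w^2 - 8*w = (w)*(w^2 + 2*w - 8) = w*(w + 4)*(w - 2)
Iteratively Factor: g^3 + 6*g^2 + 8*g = (g + 4)*(g^2 + 2*g) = g*(g + 4)*(g + 2)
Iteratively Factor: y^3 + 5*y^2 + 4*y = (y)*(y^2 + 5*y + 4) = y*(y + 4)*(y + 1)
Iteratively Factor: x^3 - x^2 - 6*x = (x + 2)*(x^2 - 3*x) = (x - 3)*(x + 2)*(x)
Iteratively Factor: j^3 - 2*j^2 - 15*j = (j - 5)*(j^2 + 3*j) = j*(j - 5)*(j + 3)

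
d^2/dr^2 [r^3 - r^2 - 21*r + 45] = 6*r - 2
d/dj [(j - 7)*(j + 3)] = 2*j - 4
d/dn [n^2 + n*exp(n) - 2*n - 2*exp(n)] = n*exp(n) + 2*n - exp(n) - 2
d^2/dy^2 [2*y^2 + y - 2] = 4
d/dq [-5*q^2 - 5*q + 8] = -10*q - 5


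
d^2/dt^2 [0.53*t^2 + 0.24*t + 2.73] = 1.06000000000000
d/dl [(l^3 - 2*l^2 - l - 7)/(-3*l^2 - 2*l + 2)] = (-3*l^4 - 4*l^3 + 7*l^2 - 50*l - 16)/(9*l^4 + 12*l^3 - 8*l^2 - 8*l + 4)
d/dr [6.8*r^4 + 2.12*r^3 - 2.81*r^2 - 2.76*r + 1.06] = 27.2*r^3 + 6.36*r^2 - 5.62*r - 2.76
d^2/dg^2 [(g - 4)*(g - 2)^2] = 6*g - 16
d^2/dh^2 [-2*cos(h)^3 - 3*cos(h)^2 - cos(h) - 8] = 5*cos(h)/2 + 6*cos(2*h) + 9*cos(3*h)/2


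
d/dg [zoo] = 0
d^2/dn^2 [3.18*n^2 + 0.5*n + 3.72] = 6.36000000000000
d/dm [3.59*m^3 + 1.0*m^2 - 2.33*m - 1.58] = 10.77*m^2 + 2.0*m - 2.33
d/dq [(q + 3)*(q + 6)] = 2*q + 9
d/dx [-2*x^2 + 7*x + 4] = 7 - 4*x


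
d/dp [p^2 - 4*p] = 2*p - 4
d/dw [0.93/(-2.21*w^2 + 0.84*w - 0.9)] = (4.1106*w - 0.7812)/(2.21*w^2 - 0.84*w + 0.9)^2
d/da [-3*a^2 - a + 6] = -6*a - 1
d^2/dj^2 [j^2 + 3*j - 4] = 2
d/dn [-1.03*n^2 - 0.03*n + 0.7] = -2.06*n - 0.03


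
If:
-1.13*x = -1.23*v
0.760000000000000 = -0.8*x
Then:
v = -0.87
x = -0.95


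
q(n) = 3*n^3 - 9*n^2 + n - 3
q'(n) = 9*n^2 - 18*n + 1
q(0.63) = -5.19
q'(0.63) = -6.77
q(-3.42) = -231.69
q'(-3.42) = 167.83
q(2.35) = -11.42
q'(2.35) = 8.40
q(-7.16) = -1572.74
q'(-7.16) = 591.27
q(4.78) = 123.79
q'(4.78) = 120.60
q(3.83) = 37.36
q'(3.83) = 64.08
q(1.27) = -10.10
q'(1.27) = -7.34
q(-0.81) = -11.31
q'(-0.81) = 21.48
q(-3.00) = -168.00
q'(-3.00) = 136.00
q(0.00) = -3.00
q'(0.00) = 1.00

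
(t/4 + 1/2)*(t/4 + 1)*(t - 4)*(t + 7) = t^4/16 + 9*t^3/16 - t^2/8 - 9*t - 14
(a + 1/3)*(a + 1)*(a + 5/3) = a^3 + 3*a^2 + 23*a/9 + 5/9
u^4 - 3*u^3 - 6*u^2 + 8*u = u*(u - 4)*(u - 1)*(u + 2)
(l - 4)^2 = l^2 - 8*l + 16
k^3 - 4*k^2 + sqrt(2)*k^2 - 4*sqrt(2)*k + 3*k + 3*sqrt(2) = (k - 3)*(k - 1)*(k + sqrt(2))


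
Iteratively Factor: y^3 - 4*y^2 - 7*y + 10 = (y + 2)*(y^2 - 6*y + 5) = (y - 5)*(y + 2)*(y - 1)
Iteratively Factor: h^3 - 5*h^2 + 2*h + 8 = (h - 2)*(h^2 - 3*h - 4) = (h - 4)*(h - 2)*(h + 1)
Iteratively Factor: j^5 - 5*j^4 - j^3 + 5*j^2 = (j)*(j^4 - 5*j^3 - j^2 + 5*j) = j^2*(j^3 - 5*j^2 - j + 5) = j^2*(j + 1)*(j^2 - 6*j + 5) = j^2*(j - 1)*(j + 1)*(j - 5)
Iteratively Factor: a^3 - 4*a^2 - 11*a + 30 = (a - 5)*(a^2 + a - 6) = (a - 5)*(a - 2)*(a + 3)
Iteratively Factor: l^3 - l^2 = (l)*(l^2 - l) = l^2*(l - 1)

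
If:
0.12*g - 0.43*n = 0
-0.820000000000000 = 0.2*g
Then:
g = -4.10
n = -1.14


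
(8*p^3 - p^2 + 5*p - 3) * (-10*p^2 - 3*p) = -80*p^5 - 14*p^4 - 47*p^3 + 15*p^2 + 9*p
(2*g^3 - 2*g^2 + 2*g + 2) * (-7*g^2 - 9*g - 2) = -14*g^5 - 4*g^4 - 28*g^2 - 22*g - 4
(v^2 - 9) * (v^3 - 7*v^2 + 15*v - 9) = v^5 - 7*v^4 + 6*v^3 + 54*v^2 - 135*v + 81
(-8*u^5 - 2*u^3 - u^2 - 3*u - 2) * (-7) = 56*u^5 + 14*u^3 + 7*u^2 + 21*u + 14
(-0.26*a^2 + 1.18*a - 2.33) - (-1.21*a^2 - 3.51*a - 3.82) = 0.95*a^2 + 4.69*a + 1.49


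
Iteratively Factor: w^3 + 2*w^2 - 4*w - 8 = (w - 2)*(w^2 + 4*w + 4) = (w - 2)*(w + 2)*(w + 2)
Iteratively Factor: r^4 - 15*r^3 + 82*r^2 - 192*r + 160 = (r - 5)*(r^3 - 10*r^2 + 32*r - 32) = (r - 5)*(r - 2)*(r^2 - 8*r + 16) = (r - 5)*(r - 4)*(r - 2)*(r - 4)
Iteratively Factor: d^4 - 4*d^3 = (d)*(d^3 - 4*d^2) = d^2*(d^2 - 4*d) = d^3*(d - 4)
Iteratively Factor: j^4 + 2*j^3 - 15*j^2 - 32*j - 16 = (j + 4)*(j^3 - 2*j^2 - 7*j - 4) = (j - 4)*(j + 4)*(j^2 + 2*j + 1) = (j - 4)*(j + 1)*(j + 4)*(j + 1)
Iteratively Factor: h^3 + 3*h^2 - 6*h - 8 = (h - 2)*(h^2 + 5*h + 4) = (h - 2)*(h + 4)*(h + 1)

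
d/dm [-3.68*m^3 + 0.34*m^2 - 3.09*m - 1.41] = -11.04*m^2 + 0.68*m - 3.09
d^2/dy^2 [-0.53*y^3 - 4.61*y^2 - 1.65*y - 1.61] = -3.18*y - 9.22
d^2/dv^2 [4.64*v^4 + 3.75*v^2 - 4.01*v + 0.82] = 55.68*v^2 + 7.5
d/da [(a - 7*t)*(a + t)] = 2*a - 6*t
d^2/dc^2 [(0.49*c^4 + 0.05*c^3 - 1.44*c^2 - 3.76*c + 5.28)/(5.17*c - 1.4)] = (78.582966*c^4 - 54.07303*c^3 + 9.35340000000002*c^2 + 0.588000000000022*c + 222.182624)/(138.188413*c^3 - 112.26138*c^2 + 30.3996*c - 2.744)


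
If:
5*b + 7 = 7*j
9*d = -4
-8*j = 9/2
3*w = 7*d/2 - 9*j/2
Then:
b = -35/16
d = -4/9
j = -9/16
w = 281/864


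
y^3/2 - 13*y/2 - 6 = (y/2 + 1/2)*(y - 4)*(y + 3)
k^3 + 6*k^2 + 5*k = k*(k + 1)*(k + 5)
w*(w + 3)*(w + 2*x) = w^3 + 2*w^2*x + 3*w^2 + 6*w*x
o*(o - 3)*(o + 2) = o^3 - o^2 - 6*o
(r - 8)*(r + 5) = r^2 - 3*r - 40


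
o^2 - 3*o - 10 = (o - 5)*(o + 2)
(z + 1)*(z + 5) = z^2 + 6*z + 5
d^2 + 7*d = d*(d + 7)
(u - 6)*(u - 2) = u^2 - 8*u + 12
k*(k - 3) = k^2 - 3*k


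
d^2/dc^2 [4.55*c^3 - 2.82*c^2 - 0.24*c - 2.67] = 27.3*c - 5.64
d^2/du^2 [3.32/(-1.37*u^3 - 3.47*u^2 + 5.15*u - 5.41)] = ((27.2904*u + 23.0408)*(1.37*u^3 + 3.47*u^2 - 5.15*u + 5.41) - 3.32*(4.11*u^2 + 6.94*u - 5.15)*(8.22*u^2 + 13.88*u - 10.3))/(1.37*u^3 + 3.47*u^2 - 5.15*u + 5.41)^3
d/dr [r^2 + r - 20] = 2*r + 1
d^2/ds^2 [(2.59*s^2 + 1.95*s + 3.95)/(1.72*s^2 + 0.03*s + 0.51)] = (11.270472*s^3 + 56.482392*s^2 - 9.04032*s - 5.635122)/(5.088448*s^6 + 0.266256*s^5 + 4.530996*s^4 + 0.157923*s^3 + 1.343493*s^2 + 0.023409*s + 0.132651)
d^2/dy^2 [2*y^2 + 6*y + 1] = 4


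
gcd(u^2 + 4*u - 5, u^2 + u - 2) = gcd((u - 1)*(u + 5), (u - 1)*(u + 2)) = u - 1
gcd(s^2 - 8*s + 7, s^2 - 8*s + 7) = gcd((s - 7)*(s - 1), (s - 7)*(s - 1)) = s^2 - 8*s + 7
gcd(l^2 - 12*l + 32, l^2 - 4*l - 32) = l - 8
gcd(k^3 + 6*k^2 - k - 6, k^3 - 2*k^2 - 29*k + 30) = k - 1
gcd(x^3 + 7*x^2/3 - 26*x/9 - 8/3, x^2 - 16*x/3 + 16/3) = x - 4/3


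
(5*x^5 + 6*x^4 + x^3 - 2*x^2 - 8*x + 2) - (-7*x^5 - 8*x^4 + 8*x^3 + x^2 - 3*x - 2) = 12*x^5 + 14*x^4 - 7*x^3 - 3*x^2 - 5*x + 4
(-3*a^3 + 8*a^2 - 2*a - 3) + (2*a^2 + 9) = -3*a^3 + 10*a^2 - 2*a + 6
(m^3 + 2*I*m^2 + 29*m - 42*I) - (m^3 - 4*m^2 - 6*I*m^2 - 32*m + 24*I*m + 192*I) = 4*m^2 + 8*I*m^2 + 61*m - 24*I*m - 234*I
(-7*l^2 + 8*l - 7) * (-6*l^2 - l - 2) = 42*l^4 - 41*l^3 + 48*l^2 - 9*l + 14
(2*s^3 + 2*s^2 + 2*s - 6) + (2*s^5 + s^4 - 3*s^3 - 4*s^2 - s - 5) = 2*s^5 + s^4 - s^3 - 2*s^2 + s - 11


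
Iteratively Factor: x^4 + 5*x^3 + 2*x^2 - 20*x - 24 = (x + 2)*(x^3 + 3*x^2 - 4*x - 12) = (x + 2)*(x + 3)*(x^2 - 4) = (x + 2)^2*(x + 3)*(x - 2)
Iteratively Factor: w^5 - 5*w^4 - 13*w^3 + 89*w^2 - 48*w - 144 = (w + 4)*(w^4 - 9*w^3 + 23*w^2 - 3*w - 36) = (w - 3)*(w + 4)*(w^3 - 6*w^2 + 5*w + 12) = (w - 3)*(w + 1)*(w + 4)*(w^2 - 7*w + 12) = (w - 4)*(w - 3)*(w + 1)*(w + 4)*(w - 3)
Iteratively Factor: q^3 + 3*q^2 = (q)*(q^2 + 3*q) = q*(q + 3)*(q)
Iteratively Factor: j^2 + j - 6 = (j - 2)*(j + 3)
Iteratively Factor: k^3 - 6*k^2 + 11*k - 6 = (k - 2)*(k^2 - 4*k + 3) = (k - 2)*(k - 1)*(k - 3)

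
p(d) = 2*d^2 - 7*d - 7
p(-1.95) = 14.26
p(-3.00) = 32.00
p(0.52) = -10.10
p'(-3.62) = -21.48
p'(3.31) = 6.24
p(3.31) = -8.26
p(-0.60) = -2.08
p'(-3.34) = -20.36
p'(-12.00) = -55.00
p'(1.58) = -0.68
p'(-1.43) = -12.72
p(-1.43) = 7.10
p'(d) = 4*d - 7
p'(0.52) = -4.92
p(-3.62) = 44.55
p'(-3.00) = -19.00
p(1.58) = -13.07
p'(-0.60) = -9.40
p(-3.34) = 38.69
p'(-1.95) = -14.80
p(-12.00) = 365.00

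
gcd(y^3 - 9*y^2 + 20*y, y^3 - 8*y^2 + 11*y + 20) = y^2 - 9*y + 20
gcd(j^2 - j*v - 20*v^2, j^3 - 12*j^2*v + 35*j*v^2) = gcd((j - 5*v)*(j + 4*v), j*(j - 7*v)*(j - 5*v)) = -j + 5*v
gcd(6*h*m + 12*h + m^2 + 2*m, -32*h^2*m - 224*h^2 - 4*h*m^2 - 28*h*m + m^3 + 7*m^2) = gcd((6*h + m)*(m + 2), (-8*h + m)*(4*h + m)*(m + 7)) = 1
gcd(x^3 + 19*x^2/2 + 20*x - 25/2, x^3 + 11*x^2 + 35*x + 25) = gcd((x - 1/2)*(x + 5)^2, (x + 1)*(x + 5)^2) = x^2 + 10*x + 25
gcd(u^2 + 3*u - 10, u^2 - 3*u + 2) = u - 2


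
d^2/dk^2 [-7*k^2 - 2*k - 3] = -14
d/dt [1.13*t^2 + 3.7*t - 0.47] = 2.26*t + 3.7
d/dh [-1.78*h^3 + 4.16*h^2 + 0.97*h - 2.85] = -5.34*h^2 + 8.32*h + 0.97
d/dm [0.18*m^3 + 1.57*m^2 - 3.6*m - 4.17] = 0.54*m^2 + 3.14*m - 3.6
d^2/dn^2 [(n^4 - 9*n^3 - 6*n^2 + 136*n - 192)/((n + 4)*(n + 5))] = 2*(n^3 + 15*n^2 + 75*n - 603)/(n^3 + 15*n^2 + 75*n + 125)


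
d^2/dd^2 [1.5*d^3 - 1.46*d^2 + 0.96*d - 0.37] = 9.0*d - 2.92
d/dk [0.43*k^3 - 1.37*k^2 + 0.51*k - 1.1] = 1.29*k^2 - 2.74*k + 0.51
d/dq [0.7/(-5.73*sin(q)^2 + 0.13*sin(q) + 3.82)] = (8.022*sin(q) - 0.091)*cos(q)/(-5.73*sin(q)^2 + 0.13*sin(q) + 3.82)^2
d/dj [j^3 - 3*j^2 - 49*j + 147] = 3*j^2 - 6*j - 49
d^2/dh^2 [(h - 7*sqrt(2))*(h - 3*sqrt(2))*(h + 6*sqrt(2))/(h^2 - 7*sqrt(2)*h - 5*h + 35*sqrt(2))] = 2*(-11*h^3 + 15*sqrt(2)*h^3 - 630*h^2 + 231*sqrt(2)*h^2 - 3234*h + 4410*sqrt(2)*h - 20580 + 7546*sqrt(2))/(h^6 - 21*sqrt(2)*h^5 - 15*h^5 + 369*h^4 + 315*sqrt(2)*h^4 - 4535*h^3 - 2261*sqrt(2)*h^3 + 12915*sqrt(2)*h^2 + 22050*h^2 - 51450*sqrt(2)*h - 36750*h + 85750*sqrt(2))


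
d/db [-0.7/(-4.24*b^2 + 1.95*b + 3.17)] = (1.365 - 5.936*b)/(-4.24*b^2 + 1.95*b + 3.17)^2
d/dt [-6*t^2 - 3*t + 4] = -12*t - 3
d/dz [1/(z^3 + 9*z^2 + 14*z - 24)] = (-3*z^2 - 18*z - 14)/(z^3 + 9*z^2 + 14*z - 24)^2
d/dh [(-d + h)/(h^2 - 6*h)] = (h*(h - 6) + 2*(d - h)*(h - 3))/(h^2*(h - 6)^2)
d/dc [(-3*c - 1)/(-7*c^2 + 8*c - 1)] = (-21*c^2 - 14*c + 11)/(49*c^4 - 112*c^3 + 78*c^2 - 16*c + 1)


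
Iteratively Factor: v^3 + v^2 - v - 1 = (v - 1)*(v^2 + 2*v + 1) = (v - 1)*(v + 1)*(v + 1)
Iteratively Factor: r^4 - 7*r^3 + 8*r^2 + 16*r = (r - 4)*(r^3 - 3*r^2 - 4*r) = (r - 4)^2*(r^2 + r) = r*(r - 4)^2*(r + 1)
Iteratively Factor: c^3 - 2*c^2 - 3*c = (c)*(c^2 - 2*c - 3) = c*(c + 1)*(c - 3)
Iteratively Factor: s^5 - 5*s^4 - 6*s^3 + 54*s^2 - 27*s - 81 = (s - 3)*(s^4 - 2*s^3 - 12*s^2 + 18*s + 27) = (s - 3)^2*(s^3 + s^2 - 9*s - 9) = (s - 3)^3*(s^2 + 4*s + 3) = (s - 3)^3*(s + 1)*(s + 3)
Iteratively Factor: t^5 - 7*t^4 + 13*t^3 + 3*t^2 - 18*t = (t - 3)*(t^4 - 4*t^3 + t^2 + 6*t) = (t - 3)^2*(t^3 - t^2 - 2*t) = (t - 3)^2*(t - 2)*(t^2 + t) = t*(t - 3)^2*(t - 2)*(t + 1)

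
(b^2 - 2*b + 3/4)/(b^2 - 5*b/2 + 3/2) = (b - 1/2)/(b - 1)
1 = 1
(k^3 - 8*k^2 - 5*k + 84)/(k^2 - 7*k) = k - 1 - 12/k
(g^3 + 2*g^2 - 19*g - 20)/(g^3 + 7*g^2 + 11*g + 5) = (g - 4)/(g + 1)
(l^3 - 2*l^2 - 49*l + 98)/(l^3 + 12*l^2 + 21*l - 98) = (l - 7)/(l + 7)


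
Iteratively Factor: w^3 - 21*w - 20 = (w - 5)*(w^2 + 5*w + 4) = (w - 5)*(w + 1)*(w + 4)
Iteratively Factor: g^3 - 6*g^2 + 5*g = (g)*(g^2 - 6*g + 5) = g*(g - 5)*(g - 1)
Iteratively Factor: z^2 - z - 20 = (z - 5)*(z + 4)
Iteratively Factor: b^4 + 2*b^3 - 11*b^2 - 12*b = (b)*(b^3 + 2*b^2 - 11*b - 12) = b*(b + 1)*(b^2 + b - 12) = b*(b + 1)*(b + 4)*(b - 3)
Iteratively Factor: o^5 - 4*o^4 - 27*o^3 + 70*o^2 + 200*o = (o - 5)*(o^4 + o^3 - 22*o^2 - 40*o) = (o - 5)^2*(o^3 + 6*o^2 + 8*o) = (o - 5)^2*(o + 2)*(o^2 + 4*o) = (o - 5)^2*(o + 2)*(o + 4)*(o)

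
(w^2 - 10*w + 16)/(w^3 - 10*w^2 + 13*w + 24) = (w - 2)/(w^2 - 2*w - 3)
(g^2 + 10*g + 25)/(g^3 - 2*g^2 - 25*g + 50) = (g + 5)/(g^2 - 7*g + 10)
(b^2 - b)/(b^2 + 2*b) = (b - 1)/(b + 2)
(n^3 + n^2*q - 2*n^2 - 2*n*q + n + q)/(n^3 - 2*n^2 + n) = (n + q)/n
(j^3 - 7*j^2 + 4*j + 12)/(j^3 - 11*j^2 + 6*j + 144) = (j^2 - j - 2)/(j^2 - 5*j - 24)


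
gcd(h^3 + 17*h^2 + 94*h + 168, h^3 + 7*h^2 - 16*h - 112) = h^2 + 11*h + 28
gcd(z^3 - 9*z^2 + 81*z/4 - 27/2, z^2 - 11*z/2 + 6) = z - 3/2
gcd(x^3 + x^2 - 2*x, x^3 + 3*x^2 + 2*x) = x^2 + 2*x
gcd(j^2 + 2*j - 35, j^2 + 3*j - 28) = j + 7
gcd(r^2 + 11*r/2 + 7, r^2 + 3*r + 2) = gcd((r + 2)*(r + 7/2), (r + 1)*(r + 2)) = r + 2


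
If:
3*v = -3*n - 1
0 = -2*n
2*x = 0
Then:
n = 0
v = -1/3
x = 0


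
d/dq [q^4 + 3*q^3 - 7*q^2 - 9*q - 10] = 4*q^3 + 9*q^2 - 14*q - 9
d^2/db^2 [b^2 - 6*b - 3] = 2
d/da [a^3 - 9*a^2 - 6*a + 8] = 3*a^2 - 18*a - 6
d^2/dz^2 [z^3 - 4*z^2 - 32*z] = 6*z - 8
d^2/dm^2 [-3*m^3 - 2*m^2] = -18*m - 4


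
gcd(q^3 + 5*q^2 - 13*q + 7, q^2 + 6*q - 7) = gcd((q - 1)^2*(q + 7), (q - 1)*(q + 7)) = q^2 + 6*q - 7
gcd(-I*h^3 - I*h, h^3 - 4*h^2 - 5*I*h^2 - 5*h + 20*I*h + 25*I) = 1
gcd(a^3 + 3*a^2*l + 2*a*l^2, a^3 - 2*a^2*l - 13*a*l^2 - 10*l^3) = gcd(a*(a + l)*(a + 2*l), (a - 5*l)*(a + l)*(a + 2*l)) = a^2 + 3*a*l + 2*l^2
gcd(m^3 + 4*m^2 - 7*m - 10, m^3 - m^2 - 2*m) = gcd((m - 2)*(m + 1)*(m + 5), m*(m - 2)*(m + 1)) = m^2 - m - 2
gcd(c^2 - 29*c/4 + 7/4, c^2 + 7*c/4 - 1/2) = c - 1/4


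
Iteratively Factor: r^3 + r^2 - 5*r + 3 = (r - 1)*(r^2 + 2*r - 3) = (r - 1)*(r + 3)*(r - 1)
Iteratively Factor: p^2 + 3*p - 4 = (p - 1)*(p + 4)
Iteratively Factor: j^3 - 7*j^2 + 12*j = (j)*(j^2 - 7*j + 12) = j*(j - 4)*(j - 3)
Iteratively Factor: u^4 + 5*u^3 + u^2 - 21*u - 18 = (u + 3)*(u^3 + 2*u^2 - 5*u - 6) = (u + 3)^2*(u^2 - u - 2) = (u + 1)*(u + 3)^2*(u - 2)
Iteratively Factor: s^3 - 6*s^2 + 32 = (s - 4)*(s^2 - 2*s - 8) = (s - 4)^2*(s + 2)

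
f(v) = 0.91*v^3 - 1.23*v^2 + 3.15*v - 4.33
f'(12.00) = 366.75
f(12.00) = 1428.83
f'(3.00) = 20.34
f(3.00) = 18.62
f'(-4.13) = 59.88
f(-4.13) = -102.42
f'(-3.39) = 42.86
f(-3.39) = -64.60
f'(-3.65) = 48.50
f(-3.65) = -76.46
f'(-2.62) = 28.34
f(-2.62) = -37.39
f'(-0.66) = 5.96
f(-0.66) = -7.21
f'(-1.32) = 11.15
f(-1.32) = -12.72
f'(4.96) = 58.11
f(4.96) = 92.08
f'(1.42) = 5.16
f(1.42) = 0.27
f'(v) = 2.73*v^2 - 2.46*v + 3.15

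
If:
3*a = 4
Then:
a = 4/3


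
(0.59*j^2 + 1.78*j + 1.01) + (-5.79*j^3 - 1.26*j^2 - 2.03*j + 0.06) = -5.79*j^3 - 0.67*j^2 - 0.25*j + 1.07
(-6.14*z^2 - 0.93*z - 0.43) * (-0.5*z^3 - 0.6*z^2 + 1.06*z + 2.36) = 3.07*z^5 + 4.149*z^4 - 5.7354*z^3 - 15.2182*z^2 - 2.6506*z - 1.0148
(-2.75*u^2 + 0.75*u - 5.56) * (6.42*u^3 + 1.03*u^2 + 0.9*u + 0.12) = -17.655*u^5 + 1.9825*u^4 - 37.3977*u^3 - 5.3818*u^2 - 4.914*u - 0.6672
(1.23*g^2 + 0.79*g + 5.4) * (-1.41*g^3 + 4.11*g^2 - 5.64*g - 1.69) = -1.7343*g^5 + 3.9414*g^4 - 11.3043*g^3 + 15.6597*g^2 - 31.7911*g - 9.126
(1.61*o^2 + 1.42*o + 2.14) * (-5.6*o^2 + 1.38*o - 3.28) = -9.016*o^4 - 5.7302*o^3 - 15.3052*o^2 - 1.7044*o - 7.0192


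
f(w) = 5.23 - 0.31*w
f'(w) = -0.310000000000000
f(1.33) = 4.82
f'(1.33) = -0.31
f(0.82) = 4.98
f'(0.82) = -0.31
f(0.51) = 5.07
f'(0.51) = -0.31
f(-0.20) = 5.29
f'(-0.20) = -0.31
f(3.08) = 4.28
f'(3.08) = -0.31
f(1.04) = 4.91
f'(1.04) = -0.31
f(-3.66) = 6.36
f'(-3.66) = -0.31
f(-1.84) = 5.80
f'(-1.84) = -0.31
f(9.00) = 2.44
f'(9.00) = -0.31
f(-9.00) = 8.02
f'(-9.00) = -0.31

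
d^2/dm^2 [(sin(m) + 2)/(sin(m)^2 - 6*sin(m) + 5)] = (-sin(m)^4 - 15*sin(m)^3 + 53*sin(m)^2 + 3*sin(m) - 184)/((sin(m) - 5)^3*(sin(m) - 1)^2)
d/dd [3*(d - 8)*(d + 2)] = 6*d - 18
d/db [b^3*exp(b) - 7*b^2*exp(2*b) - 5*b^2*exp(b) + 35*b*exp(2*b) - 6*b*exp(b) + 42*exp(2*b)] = (b^3 - 14*b^2*exp(b) - 2*b^2 + 56*b*exp(b) - 16*b + 119*exp(b) - 6)*exp(b)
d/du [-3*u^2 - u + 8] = -6*u - 1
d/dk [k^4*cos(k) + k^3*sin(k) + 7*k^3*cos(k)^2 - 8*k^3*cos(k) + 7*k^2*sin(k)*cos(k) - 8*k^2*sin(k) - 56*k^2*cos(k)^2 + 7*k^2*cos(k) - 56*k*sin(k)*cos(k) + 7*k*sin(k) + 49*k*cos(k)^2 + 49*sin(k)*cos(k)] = -k^4*sin(k) + 8*k^3*sin(k) - 7*k^3*sin(2*k) + 5*k^3*cos(k) - 4*k^2*sin(k) + 56*k^2*sin(2*k) - 32*k^2*cos(k) + 35*k^2*cos(2*k)/2 + 21*k^2/2 - 16*k*sin(k) - 42*k*sin(2*k) + 21*k*cos(k) - 112*k*cos(2*k) - 56*k + 7*sin(k) - 28*sin(2*k) + 147*cos(2*k)/2 + 49/2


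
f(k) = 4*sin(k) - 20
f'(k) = 4*cos(k)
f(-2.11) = -23.43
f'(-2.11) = -2.05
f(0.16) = -19.36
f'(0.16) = 3.95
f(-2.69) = -21.75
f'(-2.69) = -3.60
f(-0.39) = -21.52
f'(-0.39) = 3.70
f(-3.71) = -17.85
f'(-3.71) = -3.37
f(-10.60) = -16.31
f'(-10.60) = -1.54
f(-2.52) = -22.33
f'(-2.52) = -3.25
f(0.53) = -17.98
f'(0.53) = 3.45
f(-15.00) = -22.60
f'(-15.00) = -3.04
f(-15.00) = -22.60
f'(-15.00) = -3.04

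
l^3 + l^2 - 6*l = l*(l - 2)*(l + 3)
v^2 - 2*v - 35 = (v - 7)*(v + 5)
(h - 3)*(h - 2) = h^2 - 5*h + 6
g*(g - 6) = g^2 - 6*g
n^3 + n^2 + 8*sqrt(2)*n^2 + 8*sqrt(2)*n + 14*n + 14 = (n + 1)*(n + sqrt(2))*(n + 7*sqrt(2))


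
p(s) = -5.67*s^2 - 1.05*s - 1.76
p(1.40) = -14.34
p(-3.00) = -49.64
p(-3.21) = -56.81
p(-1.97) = -21.70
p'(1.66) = -19.87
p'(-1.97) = 21.29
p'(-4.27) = 47.37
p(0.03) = -1.80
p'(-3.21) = 35.35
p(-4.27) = -100.66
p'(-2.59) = 28.32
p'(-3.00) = 32.97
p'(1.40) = -16.93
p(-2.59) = -37.08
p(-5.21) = -150.20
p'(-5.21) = 58.03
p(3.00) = -55.94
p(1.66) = -19.13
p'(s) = -11.34*s - 1.05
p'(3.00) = -35.07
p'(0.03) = -1.39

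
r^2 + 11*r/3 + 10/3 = (r + 5/3)*(r + 2)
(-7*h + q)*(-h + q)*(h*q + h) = 7*h^3*q + 7*h^3 - 8*h^2*q^2 - 8*h^2*q + h*q^3 + h*q^2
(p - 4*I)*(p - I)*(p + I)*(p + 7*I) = p^4 + 3*I*p^3 + 29*p^2 + 3*I*p + 28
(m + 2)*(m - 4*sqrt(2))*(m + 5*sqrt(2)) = m^3 + sqrt(2)*m^2 + 2*m^2 - 40*m + 2*sqrt(2)*m - 80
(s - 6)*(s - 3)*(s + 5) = s^3 - 4*s^2 - 27*s + 90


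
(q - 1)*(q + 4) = q^2 + 3*q - 4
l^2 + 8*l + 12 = (l + 2)*(l + 6)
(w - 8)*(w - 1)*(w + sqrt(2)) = w^3 - 9*w^2 + sqrt(2)*w^2 - 9*sqrt(2)*w + 8*w + 8*sqrt(2)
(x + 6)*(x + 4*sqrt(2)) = x^2 + 4*sqrt(2)*x + 6*x + 24*sqrt(2)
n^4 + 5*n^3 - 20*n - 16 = (n - 2)*(n + 1)*(n + 2)*(n + 4)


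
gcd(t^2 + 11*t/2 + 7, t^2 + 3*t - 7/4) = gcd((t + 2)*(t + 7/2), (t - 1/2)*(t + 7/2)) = t + 7/2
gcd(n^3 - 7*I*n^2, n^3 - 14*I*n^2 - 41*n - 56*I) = n - 7*I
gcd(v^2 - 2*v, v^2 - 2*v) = v^2 - 2*v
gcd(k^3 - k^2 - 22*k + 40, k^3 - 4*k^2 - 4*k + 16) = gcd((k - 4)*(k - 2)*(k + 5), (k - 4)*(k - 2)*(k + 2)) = k^2 - 6*k + 8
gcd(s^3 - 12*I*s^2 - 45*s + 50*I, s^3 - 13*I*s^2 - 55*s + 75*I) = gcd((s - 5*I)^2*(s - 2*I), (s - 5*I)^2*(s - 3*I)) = s^2 - 10*I*s - 25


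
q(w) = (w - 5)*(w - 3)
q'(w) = 2*w - 8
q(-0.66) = 20.72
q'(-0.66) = -9.32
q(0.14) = 13.90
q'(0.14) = -7.72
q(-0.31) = 17.58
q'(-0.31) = -8.62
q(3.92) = -0.99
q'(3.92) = -0.16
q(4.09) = -0.99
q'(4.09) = 0.18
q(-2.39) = 39.83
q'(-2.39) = -12.78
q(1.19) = 6.90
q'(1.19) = -5.62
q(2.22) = 2.17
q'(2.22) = -3.56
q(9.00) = 24.00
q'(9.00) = 10.00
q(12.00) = 63.00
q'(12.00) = 16.00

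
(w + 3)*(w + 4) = w^2 + 7*w + 12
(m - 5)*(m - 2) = m^2 - 7*m + 10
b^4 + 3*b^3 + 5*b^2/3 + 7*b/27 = b*(b + 1/3)^2*(b + 7/3)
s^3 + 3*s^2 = s^2*(s + 3)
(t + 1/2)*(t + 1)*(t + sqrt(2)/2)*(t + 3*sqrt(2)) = t^4 + 3*t^3/2 + 7*sqrt(2)*t^3/2 + 7*t^2/2 + 21*sqrt(2)*t^2/4 + 7*sqrt(2)*t/4 + 9*t/2 + 3/2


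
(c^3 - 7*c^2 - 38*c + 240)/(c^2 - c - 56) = (c^2 + c - 30)/(c + 7)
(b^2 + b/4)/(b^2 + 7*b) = (b + 1/4)/(b + 7)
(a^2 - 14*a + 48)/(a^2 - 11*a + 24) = (a - 6)/(a - 3)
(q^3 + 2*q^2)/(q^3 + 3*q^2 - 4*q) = q*(q + 2)/(q^2 + 3*q - 4)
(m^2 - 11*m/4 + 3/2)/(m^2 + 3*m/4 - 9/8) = 2*(m - 2)/(2*m + 3)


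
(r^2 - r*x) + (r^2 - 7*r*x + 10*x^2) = 2*r^2 - 8*r*x + 10*x^2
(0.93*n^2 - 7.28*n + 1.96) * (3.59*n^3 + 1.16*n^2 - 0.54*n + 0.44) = 3.3387*n^5 - 25.0564*n^4 - 1.9106*n^3 + 6.614*n^2 - 4.2616*n + 0.8624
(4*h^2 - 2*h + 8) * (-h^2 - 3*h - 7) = -4*h^4 - 10*h^3 - 30*h^2 - 10*h - 56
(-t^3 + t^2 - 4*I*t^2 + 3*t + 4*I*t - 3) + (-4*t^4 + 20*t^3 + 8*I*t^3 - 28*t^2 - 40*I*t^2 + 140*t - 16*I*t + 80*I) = -4*t^4 + 19*t^3 + 8*I*t^3 - 27*t^2 - 44*I*t^2 + 143*t - 12*I*t - 3 + 80*I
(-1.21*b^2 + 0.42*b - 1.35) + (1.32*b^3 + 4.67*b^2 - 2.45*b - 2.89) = 1.32*b^3 + 3.46*b^2 - 2.03*b - 4.24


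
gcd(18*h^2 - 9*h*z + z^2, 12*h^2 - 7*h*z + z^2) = -3*h + z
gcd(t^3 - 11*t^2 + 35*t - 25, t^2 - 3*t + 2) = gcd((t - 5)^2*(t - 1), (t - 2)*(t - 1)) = t - 1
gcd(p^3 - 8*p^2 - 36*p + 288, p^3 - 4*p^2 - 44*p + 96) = p^2 - 2*p - 48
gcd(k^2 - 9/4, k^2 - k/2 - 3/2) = k - 3/2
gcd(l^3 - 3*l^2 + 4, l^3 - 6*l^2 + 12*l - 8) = l^2 - 4*l + 4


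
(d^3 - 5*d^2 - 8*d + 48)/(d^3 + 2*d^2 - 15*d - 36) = (d - 4)/(d + 3)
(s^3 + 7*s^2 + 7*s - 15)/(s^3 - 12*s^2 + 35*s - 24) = (s^2 + 8*s + 15)/(s^2 - 11*s + 24)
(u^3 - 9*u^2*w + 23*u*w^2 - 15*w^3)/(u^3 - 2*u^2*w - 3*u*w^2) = (u^2 - 6*u*w + 5*w^2)/(u*(u + w))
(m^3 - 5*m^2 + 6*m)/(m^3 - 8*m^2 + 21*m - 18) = m/(m - 3)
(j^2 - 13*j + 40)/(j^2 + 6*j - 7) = (j^2 - 13*j + 40)/(j^2 + 6*j - 7)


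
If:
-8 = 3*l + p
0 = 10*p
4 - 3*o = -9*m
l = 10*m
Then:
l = -8/3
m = -4/15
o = 8/15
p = 0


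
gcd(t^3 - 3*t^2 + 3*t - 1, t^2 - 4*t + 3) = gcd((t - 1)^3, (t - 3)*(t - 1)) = t - 1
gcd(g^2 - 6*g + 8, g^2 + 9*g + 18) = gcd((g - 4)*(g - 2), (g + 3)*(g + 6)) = 1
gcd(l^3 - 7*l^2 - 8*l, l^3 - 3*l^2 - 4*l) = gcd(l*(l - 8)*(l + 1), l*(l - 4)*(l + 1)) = l^2 + l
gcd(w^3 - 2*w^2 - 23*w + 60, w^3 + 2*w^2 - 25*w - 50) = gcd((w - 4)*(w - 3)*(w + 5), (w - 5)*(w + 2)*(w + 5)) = w + 5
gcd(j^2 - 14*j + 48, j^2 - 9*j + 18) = j - 6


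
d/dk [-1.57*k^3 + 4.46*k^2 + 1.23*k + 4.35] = -4.71*k^2 + 8.92*k + 1.23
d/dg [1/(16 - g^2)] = 2*g/(g^2 - 16)^2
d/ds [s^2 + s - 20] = 2*s + 1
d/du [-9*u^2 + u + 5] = 1 - 18*u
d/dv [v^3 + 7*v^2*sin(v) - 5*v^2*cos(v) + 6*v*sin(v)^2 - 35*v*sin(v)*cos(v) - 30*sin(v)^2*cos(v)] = 5*v^2*sin(v) + 7*v^2*cos(v) + 3*v^2 + 14*v*sin(v) + 6*v*sin(2*v) - 10*v*cos(v) - 35*v*cos(2*v) + 15*sin(v)/2 - 35*sin(2*v)/2 - 45*sin(3*v)/2 - 3*cos(2*v) + 3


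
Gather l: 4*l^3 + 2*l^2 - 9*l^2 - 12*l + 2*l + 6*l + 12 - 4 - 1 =4*l^3 - 7*l^2 - 4*l + 7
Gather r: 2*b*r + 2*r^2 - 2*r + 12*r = 2*r^2 + r*(2*b + 10)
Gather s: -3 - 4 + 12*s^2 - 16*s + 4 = 12*s^2 - 16*s - 3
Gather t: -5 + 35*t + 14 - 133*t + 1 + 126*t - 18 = 28*t - 8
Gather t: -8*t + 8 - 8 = -8*t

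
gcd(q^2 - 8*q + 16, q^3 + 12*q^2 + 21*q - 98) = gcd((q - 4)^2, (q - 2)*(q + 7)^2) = 1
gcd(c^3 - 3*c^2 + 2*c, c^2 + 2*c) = c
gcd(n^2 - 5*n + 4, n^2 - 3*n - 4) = n - 4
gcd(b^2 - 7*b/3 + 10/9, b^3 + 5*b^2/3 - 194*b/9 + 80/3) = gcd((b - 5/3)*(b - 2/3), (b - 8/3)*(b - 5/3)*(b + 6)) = b - 5/3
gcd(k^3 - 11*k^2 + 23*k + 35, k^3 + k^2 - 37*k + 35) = k - 5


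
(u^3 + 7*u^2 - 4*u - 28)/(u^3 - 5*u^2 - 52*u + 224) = (u^2 - 4)/(u^2 - 12*u + 32)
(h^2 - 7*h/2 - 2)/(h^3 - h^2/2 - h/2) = (h - 4)/(h*(h - 1))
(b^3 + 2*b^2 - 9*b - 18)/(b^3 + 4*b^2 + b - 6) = (b - 3)/(b - 1)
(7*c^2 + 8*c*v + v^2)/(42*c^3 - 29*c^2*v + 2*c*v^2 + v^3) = (c + v)/(6*c^2 - 5*c*v + v^2)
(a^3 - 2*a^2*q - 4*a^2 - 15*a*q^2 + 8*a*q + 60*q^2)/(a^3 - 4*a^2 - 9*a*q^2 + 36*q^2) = (-a + 5*q)/(-a + 3*q)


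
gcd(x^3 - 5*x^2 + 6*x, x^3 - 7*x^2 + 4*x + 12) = x - 2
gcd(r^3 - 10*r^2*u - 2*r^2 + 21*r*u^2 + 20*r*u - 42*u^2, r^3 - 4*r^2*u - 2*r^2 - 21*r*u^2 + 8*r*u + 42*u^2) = r^2 - 7*r*u - 2*r + 14*u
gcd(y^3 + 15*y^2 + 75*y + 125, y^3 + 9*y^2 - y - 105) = y + 5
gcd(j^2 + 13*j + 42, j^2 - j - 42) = j + 6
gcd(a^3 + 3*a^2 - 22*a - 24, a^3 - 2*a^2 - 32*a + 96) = a^2 + 2*a - 24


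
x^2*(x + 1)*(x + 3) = x^4 + 4*x^3 + 3*x^2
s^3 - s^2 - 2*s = s*(s - 2)*(s + 1)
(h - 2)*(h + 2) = h^2 - 4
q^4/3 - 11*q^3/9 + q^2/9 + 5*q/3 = q*(q/3 + 1/3)*(q - 3)*(q - 5/3)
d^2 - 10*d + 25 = (d - 5)^2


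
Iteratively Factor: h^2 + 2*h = (h + 2)*(h)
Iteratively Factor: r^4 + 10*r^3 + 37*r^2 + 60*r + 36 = (r + 3)*(r^3 + 7*r^2 + 16*r + 12) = (r + 3)^2*(r^2 + 4*r + 4) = (r + 2)*(r + 3)^2*(r + 2)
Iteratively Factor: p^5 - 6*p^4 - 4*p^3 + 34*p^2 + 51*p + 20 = (p - 5)*(p^4 - p^3 - 9*p^2 - 11*p - 4) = (p - 5)*(p + 1)*(p^3 - 2*p^2 - 7*p - 4) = (p - 5)*(p + 1)^2*(p^2 - 3*p - 4) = (p - 5)*(p - 4)*(p + 1)^2*(p + 1)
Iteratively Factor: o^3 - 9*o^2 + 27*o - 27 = (o - 3)*(o^2 - 6*o + 9) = (o - 3)^2*(o - 3)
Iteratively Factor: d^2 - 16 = (d - 4)*(d + 4)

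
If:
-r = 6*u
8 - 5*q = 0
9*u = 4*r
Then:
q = 8/5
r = 0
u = 0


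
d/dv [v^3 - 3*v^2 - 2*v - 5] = 3*v^2 - 6*v - 2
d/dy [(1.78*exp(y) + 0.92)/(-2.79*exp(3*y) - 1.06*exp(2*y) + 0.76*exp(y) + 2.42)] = (9.9324*exp(3*y) + 9.5872*exp(2*y) + 1.9504*exp(y) + 3.6084)*exp(y)/(7.7841*exp(6*y) + 5.9148*exp(5*y) - 3.1172*exp(4*y) - 15.1148*exp(3*y) - 4.5528*exp(2*y) + 3.6784*exp(y) + 5.8564)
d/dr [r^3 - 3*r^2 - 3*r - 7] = 3*r^2 - 6*r - 3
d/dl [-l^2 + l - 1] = 1 - 2*l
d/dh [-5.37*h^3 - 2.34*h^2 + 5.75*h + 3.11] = -16.11*h^2 - 4.68*h + 5.75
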